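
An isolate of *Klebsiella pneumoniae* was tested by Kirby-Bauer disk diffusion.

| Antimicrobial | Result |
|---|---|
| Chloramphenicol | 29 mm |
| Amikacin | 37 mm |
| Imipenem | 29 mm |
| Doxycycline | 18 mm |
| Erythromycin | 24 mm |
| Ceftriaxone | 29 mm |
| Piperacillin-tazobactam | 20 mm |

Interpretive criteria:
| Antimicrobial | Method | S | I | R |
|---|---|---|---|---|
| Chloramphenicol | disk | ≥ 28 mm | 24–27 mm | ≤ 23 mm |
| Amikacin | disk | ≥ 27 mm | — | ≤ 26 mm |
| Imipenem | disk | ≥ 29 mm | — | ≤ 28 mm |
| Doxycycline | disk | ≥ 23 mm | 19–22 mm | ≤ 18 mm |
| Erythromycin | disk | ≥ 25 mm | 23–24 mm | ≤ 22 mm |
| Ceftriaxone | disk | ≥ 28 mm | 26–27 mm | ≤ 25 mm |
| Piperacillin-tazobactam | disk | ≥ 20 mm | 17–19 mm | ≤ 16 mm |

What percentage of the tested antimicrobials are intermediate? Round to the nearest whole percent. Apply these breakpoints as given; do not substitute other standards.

14%

Chloramphenicol 29 mm: ≥ 28 mm — susceptible
Amikacin: 37 mm is ≥ 27 mm → Susceptible
Imipenem 29 mm: ≥ 29 mm — Susceptible
Doxycycline 18 mm: ≤ 18 mm ⇒ resistant
Erythromycin 24 mm: in 23–24 mm ⇒ intermediate
Ceftriaxone: 29 mm is ≥ 28 mm — S
Piperacillin-tazobactam (20 mm) ≥ 20 mm → Susceptible
Intermediate: 1/7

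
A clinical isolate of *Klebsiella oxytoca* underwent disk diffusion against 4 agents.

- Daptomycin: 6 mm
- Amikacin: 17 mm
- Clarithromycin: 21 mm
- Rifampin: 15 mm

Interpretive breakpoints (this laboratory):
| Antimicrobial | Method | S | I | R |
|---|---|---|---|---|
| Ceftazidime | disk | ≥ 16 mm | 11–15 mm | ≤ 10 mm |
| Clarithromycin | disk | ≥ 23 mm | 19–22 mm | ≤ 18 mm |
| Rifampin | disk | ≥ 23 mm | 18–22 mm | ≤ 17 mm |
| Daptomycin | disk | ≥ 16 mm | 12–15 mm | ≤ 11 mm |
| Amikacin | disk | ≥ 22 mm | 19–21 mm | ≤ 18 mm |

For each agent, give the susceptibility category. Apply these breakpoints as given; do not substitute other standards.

R, R, I, R

Daptomycin 6 mm: ≤ 11 mm — resistant
Amikacin (17 mm) ≤ 18 mm → R
Clarithromycin (21 mm) in 19–22 mm → intermediate
Rifampin: 15 mm is ≤ 17 mm ⇒ R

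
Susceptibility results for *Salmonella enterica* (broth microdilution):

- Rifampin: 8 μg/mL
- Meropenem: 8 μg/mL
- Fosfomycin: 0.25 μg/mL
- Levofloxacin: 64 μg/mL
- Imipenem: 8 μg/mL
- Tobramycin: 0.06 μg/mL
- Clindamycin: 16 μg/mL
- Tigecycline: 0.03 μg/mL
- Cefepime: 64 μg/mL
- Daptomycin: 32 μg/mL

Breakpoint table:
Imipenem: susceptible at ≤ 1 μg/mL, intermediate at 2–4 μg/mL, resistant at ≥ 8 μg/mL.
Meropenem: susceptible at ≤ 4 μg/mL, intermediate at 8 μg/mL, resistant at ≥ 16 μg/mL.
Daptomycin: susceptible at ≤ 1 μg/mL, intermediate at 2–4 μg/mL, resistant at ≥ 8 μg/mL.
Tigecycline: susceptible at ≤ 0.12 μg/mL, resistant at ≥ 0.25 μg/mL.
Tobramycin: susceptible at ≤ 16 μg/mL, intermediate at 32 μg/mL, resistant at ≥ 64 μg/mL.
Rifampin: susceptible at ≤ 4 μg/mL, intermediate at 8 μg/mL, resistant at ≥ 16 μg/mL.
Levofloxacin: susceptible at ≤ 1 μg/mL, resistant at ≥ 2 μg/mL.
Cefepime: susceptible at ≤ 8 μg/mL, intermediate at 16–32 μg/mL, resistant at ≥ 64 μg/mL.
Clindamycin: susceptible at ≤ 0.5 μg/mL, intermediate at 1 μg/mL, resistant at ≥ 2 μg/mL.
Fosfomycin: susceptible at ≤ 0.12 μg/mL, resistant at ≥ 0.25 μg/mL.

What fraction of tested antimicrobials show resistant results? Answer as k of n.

Rifampin: 8 μg/mL is = 8 μg/mL ⇒ Intermediate
Meropenem (8 μg/mL) = 8 μg/mL ⇒ intermediate
Fosfomycin (0.25 μg/mL) ≥ 0.25 μg/mL — R
Levofloxacin 64 μg/mL: ≥ 2 μg/mL → resistant
Imipenem 8 μg/mL: ≥ 8 μg/mL — R
Tobramycin 0.06 μg/mL: ≤ 16 μg/mL → S
Clindamycin 16 μg/mL: ≥ 2 μg/mL ⇒ resistant
Tigecycline: 0.03 μg/mL is ≤ 0.12 μg/mL — Susceptible
Cefepime: 64 μg/mL is ≥ 64 μg/mL → R
Daptomycin: 32 μg/mL is ≥ 8 μg/mL → resistant
Resistant: 6/10

6 of 10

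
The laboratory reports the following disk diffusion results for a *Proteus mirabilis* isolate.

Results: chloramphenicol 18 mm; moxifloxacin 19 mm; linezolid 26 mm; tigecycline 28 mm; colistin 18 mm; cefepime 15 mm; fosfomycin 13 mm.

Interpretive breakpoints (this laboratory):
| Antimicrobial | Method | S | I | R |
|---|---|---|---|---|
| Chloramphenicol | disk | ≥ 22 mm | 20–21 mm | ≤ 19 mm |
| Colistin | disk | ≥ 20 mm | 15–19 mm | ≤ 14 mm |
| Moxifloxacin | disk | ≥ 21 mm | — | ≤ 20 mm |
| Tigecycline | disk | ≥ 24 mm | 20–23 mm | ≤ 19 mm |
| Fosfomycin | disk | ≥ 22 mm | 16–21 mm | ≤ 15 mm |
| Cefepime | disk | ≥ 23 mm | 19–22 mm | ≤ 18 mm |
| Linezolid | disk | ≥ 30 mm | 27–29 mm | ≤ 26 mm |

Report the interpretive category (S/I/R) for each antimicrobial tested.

Chloramphenicol (18 mm) ≤ 19 mm → resistant
Moxifloxacin 19 mm: ≤ 20 mm → resistant
Linezolid: 26 mm is ≤ 26 mm — R
Tigecycline (28 mm) ≥ 24 mm — Susceptible
Colistin: 18 mm is in 15–19 mm ⇒ Intermediate
Cefepime 15 mm: ≤ 18 mm — Resistant
Fosfomycin 13 mm: ≤ 15 mm — R

R, R, R, S, I, R, R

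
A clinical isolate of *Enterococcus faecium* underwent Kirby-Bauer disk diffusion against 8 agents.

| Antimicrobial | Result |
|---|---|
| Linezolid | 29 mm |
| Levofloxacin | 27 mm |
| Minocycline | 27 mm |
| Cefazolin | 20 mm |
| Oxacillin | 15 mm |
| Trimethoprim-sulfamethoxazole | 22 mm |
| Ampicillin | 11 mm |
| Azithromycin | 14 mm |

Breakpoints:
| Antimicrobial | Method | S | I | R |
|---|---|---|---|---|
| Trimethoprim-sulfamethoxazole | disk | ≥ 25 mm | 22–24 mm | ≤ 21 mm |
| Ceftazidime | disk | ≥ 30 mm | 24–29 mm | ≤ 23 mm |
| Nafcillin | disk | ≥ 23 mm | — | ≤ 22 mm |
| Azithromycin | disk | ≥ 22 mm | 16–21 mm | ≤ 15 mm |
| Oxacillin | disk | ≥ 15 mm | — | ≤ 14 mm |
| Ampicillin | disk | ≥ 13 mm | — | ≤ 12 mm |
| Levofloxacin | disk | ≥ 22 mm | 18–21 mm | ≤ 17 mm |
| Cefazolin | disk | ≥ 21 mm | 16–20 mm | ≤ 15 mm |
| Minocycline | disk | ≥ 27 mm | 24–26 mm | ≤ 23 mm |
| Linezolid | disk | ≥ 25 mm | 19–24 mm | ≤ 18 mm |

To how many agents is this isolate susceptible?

4

Linezolid: 29 mm is ≥ 25 mm ⇒ S
Levofloxacin (27 mm) ≥ 22 mm ⇒ S
Minocycline 27 mm: ≥ 27 mm ⇒ susceptible
Cefazolin 20 mm: in 16–20 mm → I
Oxacillin: 15 mm is ≥ 15 mm ⇒ susceptible
Trimethoprim-sulfamethoxazole (22 mm) in 22–24 mm → Intermediate
Ampicillin (11 mm) ≤ 12 mm — R
Azithromycin: 14 mm is ≤ 15 mm → Resistant
Susceptible: 4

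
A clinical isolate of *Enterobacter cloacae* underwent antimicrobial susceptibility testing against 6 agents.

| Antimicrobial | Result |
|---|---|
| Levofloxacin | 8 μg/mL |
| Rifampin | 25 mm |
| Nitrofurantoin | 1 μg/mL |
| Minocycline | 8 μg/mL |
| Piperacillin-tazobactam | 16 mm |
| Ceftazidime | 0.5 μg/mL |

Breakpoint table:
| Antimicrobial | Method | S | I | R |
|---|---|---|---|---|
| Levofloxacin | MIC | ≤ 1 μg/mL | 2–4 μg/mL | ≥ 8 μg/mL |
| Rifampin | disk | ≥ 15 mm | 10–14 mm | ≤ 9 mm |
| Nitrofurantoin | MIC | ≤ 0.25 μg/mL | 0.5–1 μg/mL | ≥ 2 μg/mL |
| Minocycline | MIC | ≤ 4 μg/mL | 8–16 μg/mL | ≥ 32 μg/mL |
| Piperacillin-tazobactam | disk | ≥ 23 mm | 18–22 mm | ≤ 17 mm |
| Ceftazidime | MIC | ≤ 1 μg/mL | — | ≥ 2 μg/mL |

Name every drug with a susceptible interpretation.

Levofloxacin (8 μg/mL) ≥ 8 μg/mL → Resistant
Rifampin: 25 mm is ≥ 15 mm — Susceptible
Nitrofurantoin (1 μg/mL) in 0.5–1 μg/mL ⇒ intermediate
Minocycline: 8 μg/mL is in 8–16 μg/mL → intermediate
Piperacillin-tazobactam 16 mm: ≤ 17 mm — R
Ceftazidime 0.5 μg/mL: ≤ 1 μg/mL → Susceptible

rifampin, ceftazidime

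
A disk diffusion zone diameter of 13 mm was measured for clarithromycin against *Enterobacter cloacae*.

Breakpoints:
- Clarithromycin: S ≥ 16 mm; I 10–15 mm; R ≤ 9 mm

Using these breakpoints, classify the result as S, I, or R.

Clarithromycin: 13 mm is in 10–15 mm ⇒ Intermediate

Intermediate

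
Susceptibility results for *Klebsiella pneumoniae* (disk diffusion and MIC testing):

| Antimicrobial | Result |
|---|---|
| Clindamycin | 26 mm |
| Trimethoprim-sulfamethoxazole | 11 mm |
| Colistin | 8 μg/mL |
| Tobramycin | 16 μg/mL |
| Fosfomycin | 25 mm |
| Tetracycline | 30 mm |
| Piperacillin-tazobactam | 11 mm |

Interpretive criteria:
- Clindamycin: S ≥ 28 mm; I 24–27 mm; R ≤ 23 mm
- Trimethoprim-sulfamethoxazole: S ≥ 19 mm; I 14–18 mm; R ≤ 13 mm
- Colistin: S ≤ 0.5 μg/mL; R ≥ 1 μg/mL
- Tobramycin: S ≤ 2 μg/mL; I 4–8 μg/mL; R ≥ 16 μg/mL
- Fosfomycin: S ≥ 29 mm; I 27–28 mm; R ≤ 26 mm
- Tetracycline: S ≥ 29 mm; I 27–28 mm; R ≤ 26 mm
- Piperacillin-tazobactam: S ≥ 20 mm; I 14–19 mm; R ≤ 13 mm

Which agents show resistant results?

trimethoprim-sulfamethoxazole, colistin, tobramycin, fosfomycin, piperacillin-tazobactam

Clindamycin 26 mm: in 24–27 mm ⇒ Intermediate
Trimethoprim-sulfamethoxazole 11 mm: ≤ 13 mm — R
Colistin 8 μg/mL: ≥ 1 μg/mL ⇒ resistant
Tobramycin 16 μg/mL: ≥ 16 μg/mL ⇒ resistant
Fosfomycin: 25 mm is ≤ 26 mm → R
Tetracycline: 30 mm is ≥ 29 mm → Susceptible
Piperacillin-tazobactam (11 mm) ≤ 13 mm — resistant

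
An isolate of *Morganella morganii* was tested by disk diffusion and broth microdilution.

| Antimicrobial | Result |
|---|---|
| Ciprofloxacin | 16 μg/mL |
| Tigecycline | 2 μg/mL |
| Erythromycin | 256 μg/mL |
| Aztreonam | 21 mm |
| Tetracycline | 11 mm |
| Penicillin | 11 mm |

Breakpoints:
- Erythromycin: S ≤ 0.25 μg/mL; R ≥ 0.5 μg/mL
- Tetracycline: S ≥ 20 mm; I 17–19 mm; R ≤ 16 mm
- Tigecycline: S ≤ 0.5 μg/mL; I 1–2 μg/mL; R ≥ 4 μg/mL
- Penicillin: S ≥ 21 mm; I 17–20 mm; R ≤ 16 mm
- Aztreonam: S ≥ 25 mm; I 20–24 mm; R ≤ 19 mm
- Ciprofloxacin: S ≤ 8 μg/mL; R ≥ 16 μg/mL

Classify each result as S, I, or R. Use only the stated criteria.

R, I, R, I, R, R

Ciprofloxacin (16 μg/mL) ≥ 16 μg/mL → resistant
Tigecycline (2 μg/mL) in 1–2 μg/mL ⇒ intermediate
Erythromycin: 256 μg/mL is ≥ 0.5 μg/mL → resistant
Aztreonam 21 mm: in 20–24 mm → Intermediate
Tetracycline: 11 mm is ≤ 16 mm → resistant
Penicillin 11 mm: ≤ 16 mm ⇒ Resistant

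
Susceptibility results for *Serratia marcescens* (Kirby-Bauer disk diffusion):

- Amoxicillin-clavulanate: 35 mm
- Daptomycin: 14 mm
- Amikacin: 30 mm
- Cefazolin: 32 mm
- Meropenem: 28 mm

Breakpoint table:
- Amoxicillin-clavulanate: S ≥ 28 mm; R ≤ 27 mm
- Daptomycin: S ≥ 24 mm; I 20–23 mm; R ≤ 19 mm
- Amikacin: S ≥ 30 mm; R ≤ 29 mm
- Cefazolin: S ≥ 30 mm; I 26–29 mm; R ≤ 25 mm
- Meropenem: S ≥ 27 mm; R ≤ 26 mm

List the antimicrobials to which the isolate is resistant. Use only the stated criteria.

daptomycin

Amoxicillin-clavulanate 35 mm: ≥ 28 mm — Susceptible
Daptomycin 14 mm: ≤ 19 mm — resistant
Amikacin (30 mm) ≥ 30 mm → Susceptible
Cefazolin 32 mm: ≥ 30 mm — S
Meropenem (28 mm) ≥ 27 mm — S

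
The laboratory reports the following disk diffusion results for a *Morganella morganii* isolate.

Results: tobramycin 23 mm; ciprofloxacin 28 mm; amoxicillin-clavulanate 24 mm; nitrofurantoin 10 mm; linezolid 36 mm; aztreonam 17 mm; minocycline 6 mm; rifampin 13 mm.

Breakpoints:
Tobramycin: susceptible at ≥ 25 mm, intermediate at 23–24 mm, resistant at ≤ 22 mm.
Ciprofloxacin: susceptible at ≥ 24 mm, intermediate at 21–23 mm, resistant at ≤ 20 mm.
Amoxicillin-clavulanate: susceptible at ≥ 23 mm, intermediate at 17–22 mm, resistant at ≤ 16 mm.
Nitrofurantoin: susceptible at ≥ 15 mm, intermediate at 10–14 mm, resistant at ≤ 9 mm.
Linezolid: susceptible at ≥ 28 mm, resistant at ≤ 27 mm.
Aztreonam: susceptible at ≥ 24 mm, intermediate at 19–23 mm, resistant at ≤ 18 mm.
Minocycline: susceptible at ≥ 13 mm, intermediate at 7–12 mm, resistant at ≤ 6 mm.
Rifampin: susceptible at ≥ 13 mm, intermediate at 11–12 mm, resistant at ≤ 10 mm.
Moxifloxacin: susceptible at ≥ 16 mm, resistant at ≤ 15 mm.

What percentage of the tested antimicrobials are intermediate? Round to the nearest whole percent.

25%

Tobramycin: 23 mm is in 23–24 mm → Intermediate
Ciprofloxacin: 28 mm is ≥ 24 mm ⇒ S
Amoxicillin-clavulanate (24 mm) ≥ 23 mm ⇒ susceptible
Nitrofurantoin 10 mm: in 10–14 mm ⇒ I
Linezolid (36 mm) ≥ 28 mm ⇒ S
Aztreonam 17 mm: ≤ 18 mm ⇒ resistant
Minocycline: 6 mm is ≤ 6 mm ⇒ R
Rifampin: 13 mm is ≥ 13 mm — S
Intermediate: 2/8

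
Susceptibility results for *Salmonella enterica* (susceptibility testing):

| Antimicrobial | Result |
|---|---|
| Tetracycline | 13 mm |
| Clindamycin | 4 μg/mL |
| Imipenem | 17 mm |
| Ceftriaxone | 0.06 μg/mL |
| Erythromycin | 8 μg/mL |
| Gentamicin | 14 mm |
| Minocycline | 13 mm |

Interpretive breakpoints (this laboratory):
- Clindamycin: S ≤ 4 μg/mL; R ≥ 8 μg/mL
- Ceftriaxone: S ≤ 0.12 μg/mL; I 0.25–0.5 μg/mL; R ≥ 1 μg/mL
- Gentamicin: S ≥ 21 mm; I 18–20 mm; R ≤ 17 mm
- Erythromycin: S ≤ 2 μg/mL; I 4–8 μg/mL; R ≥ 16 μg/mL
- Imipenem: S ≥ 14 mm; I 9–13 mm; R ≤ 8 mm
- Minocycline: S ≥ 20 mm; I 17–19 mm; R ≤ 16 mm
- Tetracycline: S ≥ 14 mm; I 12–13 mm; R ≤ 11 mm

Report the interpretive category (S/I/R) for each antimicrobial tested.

Tetracycline (13 mm) in 12–13 mm — intermediate
Clindamycin 4 μg/mL: ≤ 4 μg/mL — S
Imipenem: 17 mm is ≥ 14 mm ⇒ Susceptible
Ceftriaxone 0.06 μg/mL: ≤ 0.12 μg/mL — S
Erythromycin: 8 μg/mL is in 4–8 μg/mL ⇒ intermediate
Gentamicin 14 mm: ≤ 17 mm ⇒ resistant
Minocycline (13 mm) ≤ 16 mm — resistant

I, S, S, S, I, R, R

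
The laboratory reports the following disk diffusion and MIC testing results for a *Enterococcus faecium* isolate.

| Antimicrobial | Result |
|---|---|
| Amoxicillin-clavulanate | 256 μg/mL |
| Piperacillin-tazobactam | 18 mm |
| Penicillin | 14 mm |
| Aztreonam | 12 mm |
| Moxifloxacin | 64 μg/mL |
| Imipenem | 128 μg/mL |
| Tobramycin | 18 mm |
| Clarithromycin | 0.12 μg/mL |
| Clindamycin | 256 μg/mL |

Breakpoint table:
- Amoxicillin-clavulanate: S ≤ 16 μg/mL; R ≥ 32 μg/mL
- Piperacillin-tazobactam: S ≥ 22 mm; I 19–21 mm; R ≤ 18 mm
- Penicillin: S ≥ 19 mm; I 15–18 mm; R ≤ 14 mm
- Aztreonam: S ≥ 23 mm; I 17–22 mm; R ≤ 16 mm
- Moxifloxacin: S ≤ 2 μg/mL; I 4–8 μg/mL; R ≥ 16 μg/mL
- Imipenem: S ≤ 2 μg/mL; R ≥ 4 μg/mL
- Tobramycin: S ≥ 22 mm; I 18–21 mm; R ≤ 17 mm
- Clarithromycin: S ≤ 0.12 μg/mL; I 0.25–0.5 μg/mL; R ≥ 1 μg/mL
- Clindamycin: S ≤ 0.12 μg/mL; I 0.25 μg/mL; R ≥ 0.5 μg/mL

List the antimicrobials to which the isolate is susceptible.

Amoxicillin-clavulanate: 256 μg/mL is ≥ 32 μg/mL — resistant
Piperacillin-tazobactam: 18 mm is ≤ 18 mm → Resistant
Penicillin: 14 mm is ≤ 14 mm — Resistant
Aztreonam 12 mm: ≤ 16 mm → Resistant
Moxifloxacin 64 μg/mL: ≥ 16 μg/mL → resistant
Imipenem 128 μg/mL: ≥ 4 μg/mL → R
Tobramycin (18 mm) in 18–21 mm — intermediate
Clarithromycin (0.12 μg/mL) ≤ 0.12 μg/mL → S
Clindamycin (256 μg/mL) ≥ 0.5 μg/mL ⇒ R

clarithromycin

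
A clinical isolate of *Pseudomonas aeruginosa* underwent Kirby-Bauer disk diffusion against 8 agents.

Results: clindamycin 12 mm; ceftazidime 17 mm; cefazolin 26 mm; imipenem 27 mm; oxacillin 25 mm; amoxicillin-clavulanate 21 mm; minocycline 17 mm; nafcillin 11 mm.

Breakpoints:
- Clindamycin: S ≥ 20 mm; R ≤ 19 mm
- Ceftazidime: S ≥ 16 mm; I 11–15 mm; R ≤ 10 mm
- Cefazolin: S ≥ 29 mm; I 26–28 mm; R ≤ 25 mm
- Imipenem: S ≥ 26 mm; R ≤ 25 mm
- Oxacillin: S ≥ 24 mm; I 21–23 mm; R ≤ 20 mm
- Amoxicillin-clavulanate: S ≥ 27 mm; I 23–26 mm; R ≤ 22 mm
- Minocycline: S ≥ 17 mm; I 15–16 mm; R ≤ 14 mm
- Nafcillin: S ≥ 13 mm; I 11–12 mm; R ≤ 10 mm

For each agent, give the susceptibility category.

Clindamycin: 12 mm is ≤ 19 mm — resistant
Ceftazidime (17 mm) ≥ 16 mm — S
Cefazolin: 26 mm is in 26–28 mm — I
Imipenem 27 mm: ≥ 26 mm ⇒ Susceptible
Oxacillin: 25 mm is ≥ 24 mm ⇒ S
Amoxicillin-clavulanate (21 mm) ≤ 22 mm ⇒ resistant
Minocycline 17 mm: ≥ 17 mm → S
Nafcillin (11 mm) in 11–12 mm ⇒ intermediate

R, S, I, S, S, R, S, I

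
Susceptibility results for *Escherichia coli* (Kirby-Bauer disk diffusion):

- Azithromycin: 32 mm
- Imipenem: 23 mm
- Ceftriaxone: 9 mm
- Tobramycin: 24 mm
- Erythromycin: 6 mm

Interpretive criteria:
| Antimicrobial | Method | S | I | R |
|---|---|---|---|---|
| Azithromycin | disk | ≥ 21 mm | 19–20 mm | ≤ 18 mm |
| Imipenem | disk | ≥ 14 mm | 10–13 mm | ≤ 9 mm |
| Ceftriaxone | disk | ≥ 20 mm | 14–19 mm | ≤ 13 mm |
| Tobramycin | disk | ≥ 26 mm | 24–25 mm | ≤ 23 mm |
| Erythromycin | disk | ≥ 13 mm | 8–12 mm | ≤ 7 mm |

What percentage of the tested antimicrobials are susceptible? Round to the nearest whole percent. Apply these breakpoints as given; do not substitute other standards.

Azithromycin: 32 mm is ≥ 21 mm — susceptible
Imipenem (23 mm) ≥ 14 mm ⇒ susceptible
Ceftriaxone (9 mm) ≤ 13 mm → resistant
Tobramycin: 24 mm is in 24–25 mm ⇒ intermediate
Erythromycin 6 mm: ≤ 7 mm → R
Susceptible: 2/5

40%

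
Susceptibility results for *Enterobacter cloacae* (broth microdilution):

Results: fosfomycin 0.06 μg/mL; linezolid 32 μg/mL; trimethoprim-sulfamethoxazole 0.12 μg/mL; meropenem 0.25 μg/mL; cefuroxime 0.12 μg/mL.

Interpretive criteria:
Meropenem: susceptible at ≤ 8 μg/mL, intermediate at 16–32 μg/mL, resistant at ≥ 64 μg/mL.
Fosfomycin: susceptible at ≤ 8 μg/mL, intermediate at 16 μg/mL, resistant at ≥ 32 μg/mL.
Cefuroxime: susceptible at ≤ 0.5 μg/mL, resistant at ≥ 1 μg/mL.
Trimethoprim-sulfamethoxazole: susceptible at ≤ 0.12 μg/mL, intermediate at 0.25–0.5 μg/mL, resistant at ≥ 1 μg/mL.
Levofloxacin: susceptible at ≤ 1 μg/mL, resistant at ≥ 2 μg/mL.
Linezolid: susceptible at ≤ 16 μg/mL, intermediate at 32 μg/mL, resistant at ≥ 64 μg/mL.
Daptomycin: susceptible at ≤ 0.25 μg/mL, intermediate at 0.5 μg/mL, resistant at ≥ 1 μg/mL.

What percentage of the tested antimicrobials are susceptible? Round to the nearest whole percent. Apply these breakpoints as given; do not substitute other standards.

80%

Fosfomycin (0.06 μg/mL) ≤ 8 μg/mL → susceptible
Linezolid 32 μg/mL: = 32 μg/mL ⇒ Intermediate
Trimethoprim-sulfamethoxazole: 0.12 μg/mL is ≤ 0.12 μg/mL — Susceptible
Meropenem (0.25 μg/mL) ≤ 8 μg/mL — susceptible
Cefuroxime: 0.12 μg/mL is ≤ 0.5 μg/mL → S
Susceptible: 4/5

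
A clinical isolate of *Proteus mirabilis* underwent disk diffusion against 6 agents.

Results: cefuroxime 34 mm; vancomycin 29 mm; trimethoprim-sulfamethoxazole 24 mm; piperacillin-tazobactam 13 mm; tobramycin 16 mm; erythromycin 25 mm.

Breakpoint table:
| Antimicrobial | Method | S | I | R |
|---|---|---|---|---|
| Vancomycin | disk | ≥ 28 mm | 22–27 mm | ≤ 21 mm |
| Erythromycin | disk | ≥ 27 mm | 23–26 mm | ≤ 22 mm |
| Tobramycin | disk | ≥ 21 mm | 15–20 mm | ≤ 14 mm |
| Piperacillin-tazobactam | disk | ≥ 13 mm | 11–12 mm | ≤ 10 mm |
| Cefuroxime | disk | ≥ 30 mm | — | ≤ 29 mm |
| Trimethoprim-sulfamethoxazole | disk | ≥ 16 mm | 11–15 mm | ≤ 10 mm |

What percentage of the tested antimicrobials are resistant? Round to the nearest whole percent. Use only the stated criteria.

0%

Cefuroxime 34 mm: ≥ 30 mm ⇒ susceptible
Vancomycin (29 mm) ≥ 28 mm — susceptible
Trimethoprim-sulfamethoxazole 24 mm: ≥ 16 mm — S
Piperacillin-tazobactam 13 mm: ≥ 13 mm → Susceptible
Tobramycin 16 mm: in 15–20 mm → Intermediate
Erythromycin 25 mm: in 23–26 mm → Intermediate
Resistant: 0/6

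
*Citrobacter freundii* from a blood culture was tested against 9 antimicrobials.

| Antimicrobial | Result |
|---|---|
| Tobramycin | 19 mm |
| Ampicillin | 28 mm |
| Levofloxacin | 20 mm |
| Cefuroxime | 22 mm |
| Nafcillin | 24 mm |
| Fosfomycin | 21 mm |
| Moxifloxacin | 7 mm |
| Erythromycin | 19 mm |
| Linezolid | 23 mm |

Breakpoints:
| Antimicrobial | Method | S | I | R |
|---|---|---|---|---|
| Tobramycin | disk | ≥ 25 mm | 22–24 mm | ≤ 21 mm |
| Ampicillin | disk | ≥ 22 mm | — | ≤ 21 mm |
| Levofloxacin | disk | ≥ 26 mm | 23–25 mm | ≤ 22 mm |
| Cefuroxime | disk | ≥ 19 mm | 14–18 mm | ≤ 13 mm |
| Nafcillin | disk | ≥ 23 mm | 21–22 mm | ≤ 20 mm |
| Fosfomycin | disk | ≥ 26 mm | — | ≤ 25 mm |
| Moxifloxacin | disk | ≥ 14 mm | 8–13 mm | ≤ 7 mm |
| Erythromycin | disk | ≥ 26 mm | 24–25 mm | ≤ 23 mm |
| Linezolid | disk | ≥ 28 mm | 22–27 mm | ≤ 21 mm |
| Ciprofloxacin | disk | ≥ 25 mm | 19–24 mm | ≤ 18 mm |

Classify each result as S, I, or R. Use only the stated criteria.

Tobramycin: 19 mm is ≤ 21 mm — R
Ampicillin (28 mm) ≥ 22 mm — Susceptible
Levofloxacin: 20 mm is ≤ 22 mm ⇒ Resistant
Cefuroxime 22 mm: ≥ 19 mm → S
Nafcillin (24 mm) ≥ 23 mm — Susceptible
Fosfomycin: 21 mm is ≤ 25 mm → Resistant
Moxifloxacin 7 mm: ≤ 7 mm — resistant
Erythromycin: 19 mm is ≤ 23 mm → resistant
Linezolid 23 mm: in 22–27 mm → intermediate

R, S, R, S, S, R, R, R, I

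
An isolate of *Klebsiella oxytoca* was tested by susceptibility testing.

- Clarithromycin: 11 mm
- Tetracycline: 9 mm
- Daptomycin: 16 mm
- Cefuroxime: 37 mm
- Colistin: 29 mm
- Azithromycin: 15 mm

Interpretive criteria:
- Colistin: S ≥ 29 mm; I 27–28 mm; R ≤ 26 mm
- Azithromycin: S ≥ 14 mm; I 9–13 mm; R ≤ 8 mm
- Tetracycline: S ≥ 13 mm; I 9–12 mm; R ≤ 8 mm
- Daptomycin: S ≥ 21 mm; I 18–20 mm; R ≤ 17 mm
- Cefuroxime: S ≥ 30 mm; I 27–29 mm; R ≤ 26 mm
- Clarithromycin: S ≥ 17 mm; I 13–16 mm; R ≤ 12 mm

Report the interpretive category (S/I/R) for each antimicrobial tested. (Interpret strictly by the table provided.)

R, I, R, S, S, S

Clarithromycin 11 mm: ≤ 12 mm → resistant
Tetracycline (9 mm) in 9–12 mm ⇒ intermediate
Daptomycin: 16 mm is ≤ 17 mm → Resistant
Cefuroxime 37 mm: ≥ 30 mm ⇒ S
Colistin: 29 mm is ≥ 29 mm → Susceptible
Azithromycin: 15 mm is ≥ 14 mm ⇒ Susceptible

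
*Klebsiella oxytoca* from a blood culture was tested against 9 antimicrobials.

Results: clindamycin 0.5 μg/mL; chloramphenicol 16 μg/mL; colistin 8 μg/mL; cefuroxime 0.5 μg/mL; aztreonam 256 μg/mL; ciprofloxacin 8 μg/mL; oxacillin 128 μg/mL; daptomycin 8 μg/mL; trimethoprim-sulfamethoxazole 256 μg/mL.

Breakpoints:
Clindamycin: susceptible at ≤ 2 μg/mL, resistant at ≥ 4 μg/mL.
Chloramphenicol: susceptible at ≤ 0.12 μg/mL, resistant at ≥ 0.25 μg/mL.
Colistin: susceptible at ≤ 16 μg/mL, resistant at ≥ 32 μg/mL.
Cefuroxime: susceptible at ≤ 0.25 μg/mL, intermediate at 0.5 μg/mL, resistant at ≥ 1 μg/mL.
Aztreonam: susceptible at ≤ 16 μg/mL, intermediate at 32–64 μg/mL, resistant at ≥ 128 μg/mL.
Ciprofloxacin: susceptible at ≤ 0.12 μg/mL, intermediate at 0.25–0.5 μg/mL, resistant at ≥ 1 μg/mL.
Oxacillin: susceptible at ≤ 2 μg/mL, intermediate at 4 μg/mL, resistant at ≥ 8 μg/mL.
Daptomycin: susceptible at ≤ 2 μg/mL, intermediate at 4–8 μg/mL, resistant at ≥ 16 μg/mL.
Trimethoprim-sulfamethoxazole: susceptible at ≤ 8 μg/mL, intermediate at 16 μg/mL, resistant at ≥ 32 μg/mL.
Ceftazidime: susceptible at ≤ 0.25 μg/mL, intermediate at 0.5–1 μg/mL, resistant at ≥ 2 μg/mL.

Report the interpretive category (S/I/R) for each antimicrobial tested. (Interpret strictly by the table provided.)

S, R, S, I, R, R, R, I, R

Clindamycin 0.5 μg/mL: ≤ 2 μg/mL — susceptible
Chloramphenicol (16 μg/mL) ≥ 0.25 μg/mL → resistant
Colistin 8 μg/mL: ≤ 16 μg/mL ⇒ Susceptible
Cefuroxime: 0.5 μg/mL is = 0.5 μg/mL → intermediate
Aztreonam (256 μg/mL) ≥ 128 μg/mL → R
Ciprofloxacin 8 μg/mL: ≥ 1 μg/mL — Resistant
Oxacillin: 128 μg/mL is ≥ 8 μg/mL — Resistant
Daptomycin 8 μg/mL: in 4–8 μg/mL — I
Trimethoprim-sulfamethoxazole (256 μg/mL) ≥ 32 μg/mL ⇒ Resistant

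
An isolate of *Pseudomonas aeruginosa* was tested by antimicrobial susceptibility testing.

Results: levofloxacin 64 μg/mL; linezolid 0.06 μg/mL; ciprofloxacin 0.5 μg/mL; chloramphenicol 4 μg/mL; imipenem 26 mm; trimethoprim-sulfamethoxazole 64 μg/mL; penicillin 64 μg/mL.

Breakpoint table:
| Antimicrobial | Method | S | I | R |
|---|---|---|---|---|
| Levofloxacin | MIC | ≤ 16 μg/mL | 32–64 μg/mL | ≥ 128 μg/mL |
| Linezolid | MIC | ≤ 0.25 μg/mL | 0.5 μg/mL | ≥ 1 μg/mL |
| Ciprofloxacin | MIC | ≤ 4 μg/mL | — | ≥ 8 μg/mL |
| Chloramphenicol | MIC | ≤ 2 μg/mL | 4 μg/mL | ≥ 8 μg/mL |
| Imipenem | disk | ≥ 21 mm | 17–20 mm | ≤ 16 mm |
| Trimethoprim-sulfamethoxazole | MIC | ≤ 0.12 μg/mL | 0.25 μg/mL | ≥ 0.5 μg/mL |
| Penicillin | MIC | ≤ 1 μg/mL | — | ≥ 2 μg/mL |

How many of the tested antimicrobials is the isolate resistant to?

Levofloxacin (64 μg/mL) in 32–64 μg/mL ⇒ I
Linezolid: 0.06 μg/mL is ≤ 0.25 μg/mL ⇒ S
Ciprofloxacin 0.5 μg/mL: ≤ 4 μg/mL ⇒ susceptible
Chloramphenicol 4 μg/mL: = 4 μg/mL → I
Imipenem 26 mm: ≥ 21 mm — Susceptible
Trimethoprim-sulfamethoxazole: 64 μg/mL is ≥ 0.5 μg/mL → resistant
Penicillin: 64 μg/mL is ≥ 2 μg/mL — resistant
Resistant: 2

2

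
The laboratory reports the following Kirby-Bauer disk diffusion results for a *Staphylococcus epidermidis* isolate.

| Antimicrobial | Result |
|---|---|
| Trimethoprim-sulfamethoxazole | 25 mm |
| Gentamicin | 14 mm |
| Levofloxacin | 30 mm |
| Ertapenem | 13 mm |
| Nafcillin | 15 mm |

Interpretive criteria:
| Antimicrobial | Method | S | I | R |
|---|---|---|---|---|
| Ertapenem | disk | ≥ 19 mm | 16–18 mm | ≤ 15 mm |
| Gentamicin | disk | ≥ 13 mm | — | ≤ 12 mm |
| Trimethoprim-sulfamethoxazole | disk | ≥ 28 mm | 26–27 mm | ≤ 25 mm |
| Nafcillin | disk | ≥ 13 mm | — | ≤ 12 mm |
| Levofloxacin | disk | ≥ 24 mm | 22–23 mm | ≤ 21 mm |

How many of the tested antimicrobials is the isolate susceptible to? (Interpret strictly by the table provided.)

3

Trimethoprim-sulfamethoxazole (25 mm) ≤ 25 mm → Resistant
Gentamicin (14 mm) ≥ 13 mm → Susceptible
Levofloxacin 30 mm: ≥ 24 mm → Susceptible
Ertapenem (13 mm) ≤ 15 mm — resistant
Nafcillin 15 mm: ≥ 13 mm ⇒ Susceptible
Susceptible: 3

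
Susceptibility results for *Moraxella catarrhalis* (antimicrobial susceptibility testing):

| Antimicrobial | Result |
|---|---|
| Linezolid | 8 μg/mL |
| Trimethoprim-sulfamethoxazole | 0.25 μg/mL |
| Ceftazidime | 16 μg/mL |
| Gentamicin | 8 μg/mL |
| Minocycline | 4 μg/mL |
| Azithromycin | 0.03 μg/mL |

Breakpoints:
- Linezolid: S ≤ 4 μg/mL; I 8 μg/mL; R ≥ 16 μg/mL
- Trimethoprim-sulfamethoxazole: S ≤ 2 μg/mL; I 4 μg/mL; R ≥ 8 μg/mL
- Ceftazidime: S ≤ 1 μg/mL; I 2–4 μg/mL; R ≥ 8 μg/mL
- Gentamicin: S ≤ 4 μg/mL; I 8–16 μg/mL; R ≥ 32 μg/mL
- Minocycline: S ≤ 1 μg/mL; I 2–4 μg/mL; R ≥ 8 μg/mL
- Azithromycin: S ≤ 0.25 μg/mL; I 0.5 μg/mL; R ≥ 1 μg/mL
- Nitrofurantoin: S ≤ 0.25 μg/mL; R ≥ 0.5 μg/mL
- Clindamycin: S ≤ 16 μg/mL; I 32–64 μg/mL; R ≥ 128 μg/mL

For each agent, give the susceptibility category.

I, S, R, I, I, S

Linezolid (8 μg/mL) = 8 μg/mL → I
Trimethoprim-sulfamethoxazole: 0.25 μg/mL is ≤ 2 μg/mL ⇒ Susceptible
Ceftazidime: 16 μg/mL is ≥ 8 μg/mL — Resistant
Gentamicin: 8 μg/mL is in 8–16 μg/mL — Intermediate
Minocycline 4 μg/mL: in 2–4 μg/mL ⇒ intermediate
Azithromycin 0.03 μg/mL: ≤ 0.25 μg/mL — S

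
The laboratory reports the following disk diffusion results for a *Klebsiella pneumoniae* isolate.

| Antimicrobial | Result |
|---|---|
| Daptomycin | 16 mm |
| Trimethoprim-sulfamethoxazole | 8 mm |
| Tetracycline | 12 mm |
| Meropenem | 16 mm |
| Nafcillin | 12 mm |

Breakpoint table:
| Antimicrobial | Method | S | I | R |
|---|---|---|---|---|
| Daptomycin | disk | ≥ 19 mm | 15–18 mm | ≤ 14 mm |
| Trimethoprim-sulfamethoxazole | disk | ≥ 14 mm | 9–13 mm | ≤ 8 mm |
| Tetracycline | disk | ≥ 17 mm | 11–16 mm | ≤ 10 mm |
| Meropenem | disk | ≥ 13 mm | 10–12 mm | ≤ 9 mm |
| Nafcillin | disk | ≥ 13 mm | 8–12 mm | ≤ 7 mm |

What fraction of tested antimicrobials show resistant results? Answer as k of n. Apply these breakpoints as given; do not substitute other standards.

1 of 5

Daptomycin 16 mm: in 15–18 mm — Intermediate
Trimethoprim-sulfamethoxazole 8 mm: ≤ 8 mm → R
Tetracycline (12 mm) in 11–16 mm — intermediate
Meropenem 16 mm: ≥ 13 mm → Susceptible
Nafcillin 12 mm: in 8–12 mm ⇒ I
Resistant: 1/5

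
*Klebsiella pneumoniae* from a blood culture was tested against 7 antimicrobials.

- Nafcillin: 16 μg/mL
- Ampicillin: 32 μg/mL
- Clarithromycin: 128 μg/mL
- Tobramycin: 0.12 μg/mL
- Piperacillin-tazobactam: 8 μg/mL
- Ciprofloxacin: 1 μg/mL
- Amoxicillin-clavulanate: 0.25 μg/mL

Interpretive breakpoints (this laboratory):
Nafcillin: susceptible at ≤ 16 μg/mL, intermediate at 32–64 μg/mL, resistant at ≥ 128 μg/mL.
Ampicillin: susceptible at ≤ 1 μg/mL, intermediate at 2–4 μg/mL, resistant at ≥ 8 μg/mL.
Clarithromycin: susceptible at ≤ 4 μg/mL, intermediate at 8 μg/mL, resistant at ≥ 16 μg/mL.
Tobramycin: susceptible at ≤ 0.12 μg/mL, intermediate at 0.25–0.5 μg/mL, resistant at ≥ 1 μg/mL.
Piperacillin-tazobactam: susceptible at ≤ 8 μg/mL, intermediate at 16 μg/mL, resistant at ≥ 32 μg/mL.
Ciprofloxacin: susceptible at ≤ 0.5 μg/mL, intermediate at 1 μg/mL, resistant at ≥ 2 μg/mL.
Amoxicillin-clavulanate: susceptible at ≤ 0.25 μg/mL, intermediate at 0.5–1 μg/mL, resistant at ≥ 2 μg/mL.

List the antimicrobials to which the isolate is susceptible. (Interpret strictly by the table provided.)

nafcillin, tobramycin, piperacillin-tazobactam, amoxicillin-clavulanate

Nafcillin (16 μg/mL) ≤ 16 μg/mL — susceptible
Ampicillin: 32 μg/mL is ≥ 8 μg/mL — Resistant
Clarithromycin: 128 μg/mL is ≥ 16 μg/mL → resistant
Tobramycin 0.12 μg/mL: ≤ 0.12 μg/mL ⇒ Susceptible
Piperacillin-tazobactam (8 μg/mL) ≤ 8 μg/mL — susceptible
Ciprofloxacin: 1 μg/mL is = 1 μg/mL ⇒ I
Amoxicillin-clavulanate (0.25 μg/mL) ≤ 0.25 μg/mL → susceptible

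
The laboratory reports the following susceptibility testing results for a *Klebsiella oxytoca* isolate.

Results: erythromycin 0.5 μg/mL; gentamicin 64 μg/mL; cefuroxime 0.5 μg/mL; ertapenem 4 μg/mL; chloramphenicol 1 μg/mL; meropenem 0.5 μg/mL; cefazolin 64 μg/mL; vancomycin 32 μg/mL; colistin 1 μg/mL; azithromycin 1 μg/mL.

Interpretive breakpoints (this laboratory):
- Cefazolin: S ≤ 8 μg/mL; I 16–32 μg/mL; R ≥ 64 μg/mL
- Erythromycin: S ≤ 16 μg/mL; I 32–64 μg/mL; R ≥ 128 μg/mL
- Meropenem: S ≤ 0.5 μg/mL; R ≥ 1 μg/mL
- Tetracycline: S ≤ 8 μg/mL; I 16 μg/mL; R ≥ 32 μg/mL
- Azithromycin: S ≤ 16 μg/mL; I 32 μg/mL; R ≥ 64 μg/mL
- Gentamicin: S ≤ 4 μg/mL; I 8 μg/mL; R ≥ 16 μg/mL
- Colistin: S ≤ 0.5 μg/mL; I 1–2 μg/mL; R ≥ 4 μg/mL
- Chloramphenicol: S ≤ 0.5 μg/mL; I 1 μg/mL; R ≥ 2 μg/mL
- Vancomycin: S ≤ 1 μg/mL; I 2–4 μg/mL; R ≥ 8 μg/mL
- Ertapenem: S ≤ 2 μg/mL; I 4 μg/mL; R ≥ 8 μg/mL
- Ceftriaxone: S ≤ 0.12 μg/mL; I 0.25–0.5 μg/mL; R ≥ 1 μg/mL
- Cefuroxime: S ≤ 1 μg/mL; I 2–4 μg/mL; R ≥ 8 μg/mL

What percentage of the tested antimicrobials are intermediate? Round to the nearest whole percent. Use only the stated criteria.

30%

Erythromycin 0.5 μg/mL: ≤ 16 μg/mL — susceptible
Gentamicin 64 μg/mL: ≥ 16 μg/mL ⇒ Resistant
Cefuroxime (0.5 μg/mL) ≤ 1 μg/mL ⇒ Susceptible
Ertapenem (4 μg/mL) = 4 μg/mL → intermediate
Chloramphenicol (1 μg/mL) = 1 μg/mL — intermediate
Meropenem: 0.5 μg/mL is ≤ 0.5 μg/mL → S
Cefazolin (64 μg/mL) ≥ 64 μg/mL → Resistant
Vancomycin (32 μg/mL) ≥ 8 μg/mL ⇒ Resistant
Colistin (1 μg/mL) in 1–2 μg/mL ⇒ I
Azithromycin: 1 μg/mL is ≤ 16 μg/mL → susceptible
Intermediate: 3/10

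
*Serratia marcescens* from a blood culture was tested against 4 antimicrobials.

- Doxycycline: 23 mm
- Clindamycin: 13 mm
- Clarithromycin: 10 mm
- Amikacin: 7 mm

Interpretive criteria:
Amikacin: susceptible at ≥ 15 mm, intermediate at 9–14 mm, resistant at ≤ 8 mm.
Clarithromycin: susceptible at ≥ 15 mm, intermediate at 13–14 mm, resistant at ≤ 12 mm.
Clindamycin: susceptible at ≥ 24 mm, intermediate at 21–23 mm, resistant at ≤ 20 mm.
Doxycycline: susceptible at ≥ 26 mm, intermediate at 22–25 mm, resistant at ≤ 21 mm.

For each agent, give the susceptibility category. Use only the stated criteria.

I, R, R, R

Doxycycline: 23 mm is in 22–25 mm ⇒ intermediate
Clindamycin: 13 mm is ≤ 20 mm — Resistant
Clarithromycin 10 mm: ≤ 12 mm → resistant
Amikacin: 7 mm is ≤ 8 mm → Resistant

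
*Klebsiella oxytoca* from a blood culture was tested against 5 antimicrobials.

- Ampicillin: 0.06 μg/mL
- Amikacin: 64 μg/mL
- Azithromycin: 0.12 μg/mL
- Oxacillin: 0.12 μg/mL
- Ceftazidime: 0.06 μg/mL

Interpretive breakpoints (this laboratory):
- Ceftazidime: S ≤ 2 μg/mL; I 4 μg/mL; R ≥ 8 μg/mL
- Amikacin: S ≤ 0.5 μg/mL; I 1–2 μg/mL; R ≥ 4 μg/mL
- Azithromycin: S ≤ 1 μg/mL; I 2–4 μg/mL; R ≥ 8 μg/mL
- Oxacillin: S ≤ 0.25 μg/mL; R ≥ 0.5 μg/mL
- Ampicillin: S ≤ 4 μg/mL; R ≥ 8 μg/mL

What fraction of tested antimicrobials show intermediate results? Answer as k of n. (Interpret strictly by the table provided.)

0 of 5

Ampicillin (0.06 μg/mL) ≤ 4 μg/mL ⇒ Susceptible
Amikacin: 64 μg/mL is ≥ 4 μg/mL — resistant
Azithromycin: 0.12 μg/mL is ≤ 1 μg/mL ⇒ Susceptible
Oxacillin: 0.12 μg/mL is ≤ 0.25 μg/mL → susceptible
Ceftazidime 0.06 μg/mL: ≤ 2 μg/mL ⇒ S
Intermediate: 0/5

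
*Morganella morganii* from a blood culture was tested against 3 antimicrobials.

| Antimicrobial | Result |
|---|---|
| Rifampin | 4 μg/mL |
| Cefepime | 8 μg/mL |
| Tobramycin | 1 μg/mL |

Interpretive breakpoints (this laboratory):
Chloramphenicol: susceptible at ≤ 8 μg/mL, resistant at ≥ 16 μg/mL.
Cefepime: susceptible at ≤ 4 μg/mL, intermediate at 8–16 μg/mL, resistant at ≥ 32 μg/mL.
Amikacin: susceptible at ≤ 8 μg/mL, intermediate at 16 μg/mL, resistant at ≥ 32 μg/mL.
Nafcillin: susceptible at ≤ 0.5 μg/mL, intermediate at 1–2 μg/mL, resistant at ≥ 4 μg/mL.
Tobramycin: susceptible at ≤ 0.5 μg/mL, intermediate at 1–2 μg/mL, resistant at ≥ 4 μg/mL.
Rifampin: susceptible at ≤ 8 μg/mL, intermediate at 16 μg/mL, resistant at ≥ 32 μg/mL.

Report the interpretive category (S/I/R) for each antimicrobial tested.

S, I, I

Rifampin 4 μg/mL: ≤ 8 μg/mL → susceptible
Cefepime 8 μg/mL: in 8–16 μg/mL → Intermediate
Tobramycin (1 μg/mL) in 1–2 μg/mL → intermediate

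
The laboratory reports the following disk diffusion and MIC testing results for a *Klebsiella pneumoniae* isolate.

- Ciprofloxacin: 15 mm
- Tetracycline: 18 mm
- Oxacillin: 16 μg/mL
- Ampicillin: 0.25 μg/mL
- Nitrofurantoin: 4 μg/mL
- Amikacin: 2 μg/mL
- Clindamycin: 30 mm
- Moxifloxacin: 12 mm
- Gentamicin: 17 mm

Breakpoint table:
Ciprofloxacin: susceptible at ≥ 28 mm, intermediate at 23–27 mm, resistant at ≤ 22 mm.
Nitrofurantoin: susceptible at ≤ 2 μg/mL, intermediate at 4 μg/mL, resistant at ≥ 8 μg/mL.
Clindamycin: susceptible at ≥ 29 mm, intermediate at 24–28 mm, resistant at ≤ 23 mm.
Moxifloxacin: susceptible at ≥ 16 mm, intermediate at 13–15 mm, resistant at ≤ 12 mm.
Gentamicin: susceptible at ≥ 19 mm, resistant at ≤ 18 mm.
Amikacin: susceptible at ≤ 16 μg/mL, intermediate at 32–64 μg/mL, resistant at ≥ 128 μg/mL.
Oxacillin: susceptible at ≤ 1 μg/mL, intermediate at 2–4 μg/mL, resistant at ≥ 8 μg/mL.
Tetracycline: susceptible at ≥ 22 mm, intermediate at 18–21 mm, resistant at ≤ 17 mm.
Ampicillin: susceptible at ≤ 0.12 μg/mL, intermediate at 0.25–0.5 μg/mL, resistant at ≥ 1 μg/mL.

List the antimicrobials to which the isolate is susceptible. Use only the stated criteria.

amikacin, clindamycin

Ciprofloxacin 15 mm: ≤ 22 mm ⇒ R
Tetracycline (18 mm) in 18–21 mm → I
Oxacillin: 16 μg/mL is ≥ 8 μg/mL — resistant
Ampicillin: 0.25 μg/mL is in 0.25–0.5 μg/mL ⇒ intermediate
Nitrofurantoin 4 μg/mL: = 4 μg/mL ⇒ I
Amikacin: 2 μg/mL is ≤ 16 μg/mL ⇒ S
Clindamycin 30 mm: ≥ 29 mm — S
Moxifloxacin (12 mm) ≤ 12 mm → R
Gentamicin: 17 mm is ≤ 18 mm — Resistant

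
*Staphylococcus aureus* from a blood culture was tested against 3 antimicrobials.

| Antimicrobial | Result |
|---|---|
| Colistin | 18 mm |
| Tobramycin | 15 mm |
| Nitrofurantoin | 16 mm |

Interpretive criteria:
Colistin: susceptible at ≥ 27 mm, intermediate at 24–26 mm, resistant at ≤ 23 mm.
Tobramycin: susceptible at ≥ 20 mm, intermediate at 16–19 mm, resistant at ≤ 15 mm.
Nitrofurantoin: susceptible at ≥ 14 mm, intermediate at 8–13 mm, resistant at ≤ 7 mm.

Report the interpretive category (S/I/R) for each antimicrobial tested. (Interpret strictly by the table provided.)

R, R, S

Colistin 18 mm: ≤ 23 mm ⇒ R
Tobramycin (15 mm) ≤ 15 mm → Resistant
Nitrofurantoin 16 mm: ≥ 14 mm → S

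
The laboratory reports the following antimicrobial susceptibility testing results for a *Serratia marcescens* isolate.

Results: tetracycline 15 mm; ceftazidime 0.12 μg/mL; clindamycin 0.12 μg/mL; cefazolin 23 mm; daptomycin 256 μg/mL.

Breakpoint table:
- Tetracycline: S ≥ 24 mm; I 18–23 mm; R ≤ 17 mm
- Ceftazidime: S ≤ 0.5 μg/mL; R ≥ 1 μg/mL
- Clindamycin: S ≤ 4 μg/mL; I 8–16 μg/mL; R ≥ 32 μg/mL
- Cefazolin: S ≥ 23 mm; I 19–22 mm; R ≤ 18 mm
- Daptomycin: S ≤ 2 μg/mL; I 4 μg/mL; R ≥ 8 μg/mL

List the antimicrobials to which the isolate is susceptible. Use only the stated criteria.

Tetracycline: 15 mm is ≤ 17 mm — R
Ceftazidime 0.12 μg/mL: ≤ 0.5 μg/mL — Susceptible
Clindamycin (0.12 μg/mL) ≤ 4 μg/mL → S
Cefazolin (23 mm) ≥ 23 mm — Susceptible
Daptomycin 256 μg/mL: ≥ 8 μg/mL ⇒ Resistant

ceftazidime, clindamycin, cefazolin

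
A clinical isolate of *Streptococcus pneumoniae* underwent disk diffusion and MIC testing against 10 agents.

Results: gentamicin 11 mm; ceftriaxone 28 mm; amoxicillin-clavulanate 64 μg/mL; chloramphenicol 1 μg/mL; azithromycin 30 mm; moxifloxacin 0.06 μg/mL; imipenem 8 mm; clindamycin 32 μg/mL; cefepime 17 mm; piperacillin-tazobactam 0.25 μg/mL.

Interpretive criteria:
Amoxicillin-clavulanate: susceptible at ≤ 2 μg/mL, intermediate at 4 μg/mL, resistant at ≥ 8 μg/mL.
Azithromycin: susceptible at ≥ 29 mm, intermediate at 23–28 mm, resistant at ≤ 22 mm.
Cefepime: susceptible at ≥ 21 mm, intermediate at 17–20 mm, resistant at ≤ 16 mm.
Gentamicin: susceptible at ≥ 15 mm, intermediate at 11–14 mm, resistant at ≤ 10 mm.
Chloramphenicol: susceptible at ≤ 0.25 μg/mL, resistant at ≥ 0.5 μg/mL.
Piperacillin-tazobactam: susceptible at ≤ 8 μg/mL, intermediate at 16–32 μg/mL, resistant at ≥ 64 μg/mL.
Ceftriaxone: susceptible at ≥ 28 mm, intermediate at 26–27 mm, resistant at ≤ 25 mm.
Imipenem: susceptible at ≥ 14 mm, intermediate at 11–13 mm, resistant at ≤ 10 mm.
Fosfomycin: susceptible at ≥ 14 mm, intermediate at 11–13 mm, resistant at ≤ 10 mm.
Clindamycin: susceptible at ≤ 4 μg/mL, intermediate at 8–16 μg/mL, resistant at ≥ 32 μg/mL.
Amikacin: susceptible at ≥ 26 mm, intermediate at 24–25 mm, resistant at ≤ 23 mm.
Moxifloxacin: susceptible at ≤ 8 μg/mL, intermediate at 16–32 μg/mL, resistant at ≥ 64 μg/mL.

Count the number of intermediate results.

Gentamicin: 11 mm is in 11–14 mm ⇒ Intermediate
Ceftriaxone 28 mm: ≥ 28 mm — susceptible
Amoxicillin-clavulanate 64 μg/mL: ≥ 8 μg/mL — R
Chloramphenicol 1 μg/mL: ≥ 0.5 μg/mL — resistant
Azithromycin 30 mm: ≥ 29 mm → Susceptible
Moxifloxacin: 0.06 μg/mL is ≤ 8 μg/mL → Susceptible
Imipenem: 8 mm is ≤ 10 mm → resistant
Clindamycin 32 μg/mL: ≥ 32 μg/mL ⇒ resistant
Cefepime 17 mm: in 17–20 mm → I
Piperacillin-tazobactam 0.25 μg/mL: ≤ 8 μg/mL — S
Intermediate: 2

2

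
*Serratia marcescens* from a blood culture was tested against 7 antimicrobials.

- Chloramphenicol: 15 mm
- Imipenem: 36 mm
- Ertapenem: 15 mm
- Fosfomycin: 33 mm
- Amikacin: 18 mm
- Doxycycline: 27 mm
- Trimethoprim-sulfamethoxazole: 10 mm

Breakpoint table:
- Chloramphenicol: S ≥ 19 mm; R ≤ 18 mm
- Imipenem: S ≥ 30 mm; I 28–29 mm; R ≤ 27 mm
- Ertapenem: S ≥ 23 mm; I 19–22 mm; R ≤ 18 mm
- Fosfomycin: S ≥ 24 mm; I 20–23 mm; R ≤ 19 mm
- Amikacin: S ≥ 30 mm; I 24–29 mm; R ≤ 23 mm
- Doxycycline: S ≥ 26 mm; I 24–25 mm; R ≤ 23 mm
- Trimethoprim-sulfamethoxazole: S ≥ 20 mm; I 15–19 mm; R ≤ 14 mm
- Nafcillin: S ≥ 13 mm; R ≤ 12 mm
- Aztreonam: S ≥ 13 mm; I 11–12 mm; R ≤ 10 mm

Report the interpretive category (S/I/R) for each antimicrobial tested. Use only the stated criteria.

Chloramphenicol 15 mm: ≤ 18 mm ⇒ R
Imipenem: 36 mm is ≥ 30 mm → susceptible
Ertapenem: 15 mm is ≤ 18 mm — resistant
Fosfomycin: 33 mm is ≥ 24 mm → susceptible
Amikacin: 18 mm is ≤ 23 mm — Resistant
Doxycycline 27 mm: ≥ 26 mm — Susceptible
Trimethoprim-sulfamethoxazole: 10 mm is ≤ 14 mm ⇒ resistant

R, S, R, S, R, S, R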